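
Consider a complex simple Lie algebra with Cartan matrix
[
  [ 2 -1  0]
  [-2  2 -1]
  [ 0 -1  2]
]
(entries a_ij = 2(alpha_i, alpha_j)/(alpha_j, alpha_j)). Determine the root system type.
B_3

The matrix has rank 3 with 2's on the diagonal. Reading the off-diagonal entries as Dynkin edges (a single edge where a_ij = a_ji = -1; a double or triple edge where a_ij * a_ji = 2 or 3), the diagram is a chain of 3 nodes with a double edge at one end; the terminal node there is the unique short simple root (B_3). One simple-root ordering that puts it in standard form is (alpha_3, alpha_2, alpha_1). So the algebra is type B_3, i.e. so(7).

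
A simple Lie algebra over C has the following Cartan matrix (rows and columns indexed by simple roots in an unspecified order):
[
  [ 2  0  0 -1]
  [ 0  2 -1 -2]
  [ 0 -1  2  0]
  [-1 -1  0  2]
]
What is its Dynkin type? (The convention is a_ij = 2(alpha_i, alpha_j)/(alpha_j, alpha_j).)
F_4

The matrix has rank 4 with 2's on the diagonal. Reading the off-diagonal entries as Dynkin edges (a single edge where a_ij = a_ji = -1; a double or triple edge where a_ij * a_ji = 2 or 3), the diagram is a chain of 4 nodes with a double edge between the middle two (F_4). One simple-root ordering that puts it in standard form is (alpha_3, alpha_2, alpha_4, alpha_1). So the algebra is type F_4.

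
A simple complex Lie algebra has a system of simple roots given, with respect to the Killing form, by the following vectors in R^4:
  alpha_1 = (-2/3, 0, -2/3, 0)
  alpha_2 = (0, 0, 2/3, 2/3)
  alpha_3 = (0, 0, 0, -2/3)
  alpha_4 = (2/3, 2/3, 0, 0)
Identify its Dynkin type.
Compute the Cartan integers a_ij = 2(alpha_i, alpha_j)/(alpha_j, alpha_j); the resulting 4x4 Cartan matrix is
[[2, -1, 0, -1], [-1, 2, -2, 0], [0, -1, 2, 0], [-1, 0, 0, 2]].
The roots have two lengths (squared-length ratio 2:1); the short ones are alpha_{3}. The associated Dynkin diagram is a chain of 4 nodes with a double edge at one end; the terminal node there is the unique short simple root (B_4), so the type is B_4 (the algebra so(9)).

B4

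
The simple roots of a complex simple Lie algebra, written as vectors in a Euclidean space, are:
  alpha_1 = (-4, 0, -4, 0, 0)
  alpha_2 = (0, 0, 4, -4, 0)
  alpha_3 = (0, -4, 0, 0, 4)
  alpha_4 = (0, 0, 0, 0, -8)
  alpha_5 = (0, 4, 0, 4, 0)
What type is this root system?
Compute the Cartan integers a_ij = 2(alpha_i, alpha_j)/(alpha_j, alpha_j); the resulting 5x5 Cartan matrix is
[[2, -1, 0, 0, 0], [-1, 2, 0, 0, -1], [0, 0, 2, -1, -1], [0, 0, -2, 2, 0], [0, -1, -1, 0, 2]].
The roots have two lengths (squared-length ratio 2:1); the short ones are alpha_{1,2,3,5}. The associated Dynkin diagram is a chain of 5 nodes with a double edge at one end; the terminal node there is the unique long simple root (C_5), so the type is C_5 (the algebra sp(10)).

type C_5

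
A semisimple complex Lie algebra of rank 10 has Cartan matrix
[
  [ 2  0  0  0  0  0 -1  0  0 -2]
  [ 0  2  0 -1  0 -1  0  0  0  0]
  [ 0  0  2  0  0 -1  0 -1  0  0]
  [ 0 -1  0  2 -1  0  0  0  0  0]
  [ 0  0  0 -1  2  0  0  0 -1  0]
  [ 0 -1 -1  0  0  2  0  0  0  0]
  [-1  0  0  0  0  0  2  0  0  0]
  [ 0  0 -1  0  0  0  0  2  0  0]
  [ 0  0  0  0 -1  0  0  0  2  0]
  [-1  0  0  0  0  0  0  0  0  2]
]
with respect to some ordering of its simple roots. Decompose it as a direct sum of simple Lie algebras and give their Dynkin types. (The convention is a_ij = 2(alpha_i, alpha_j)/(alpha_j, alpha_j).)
The diagram associated to this matrix has two connected components: the simple roots {alpha_2, alpha_3, alpha_4, alpha_5, alpha_6, alpha_8, alpha_9} form a chain of 7 nodes with single edges (A_7), and {alpha_1, alpha_7, alpha_10} form a chain of 3 nodes with a double edge at one end; the terminal node there is the unique short simple root (B_3). A semisimple Lie algebra decomposes uniquely as the direct sum of simple ideals, one per connected component of its Dynkin diagram, so g ≅ A_7 ⊕ B_3 (dimension 63 + 21 = 84).

A_7 (sl(8)) ⊕ B_3 (so(7))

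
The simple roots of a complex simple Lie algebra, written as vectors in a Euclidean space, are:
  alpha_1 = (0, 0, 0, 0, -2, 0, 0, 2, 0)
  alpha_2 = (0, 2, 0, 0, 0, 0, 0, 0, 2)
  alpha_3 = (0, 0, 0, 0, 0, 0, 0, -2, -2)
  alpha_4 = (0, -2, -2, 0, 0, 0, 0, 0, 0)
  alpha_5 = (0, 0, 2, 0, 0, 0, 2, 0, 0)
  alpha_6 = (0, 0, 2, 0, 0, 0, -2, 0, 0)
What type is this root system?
Compute the Cartan integers a_ij = 2(alpha_i, alpha_j)/(alpha_j, alpha_j); the resulting 6x6 Cartan matrix is
[[2, 0, -1, 0, 0, 0], [0, 2, -1, -1, 0, 0], [-1, -1, 2, 0, 0, 0], [0, -1, 0, 2, -1, -1], [0, 0, 0, -1, 2, 0], [0, 0, 0, -1, 0, 2]].
All simple roots have the same length, so the diagram is simply laced. The associated Dynkin diagram is a chain of 4 nodes with a fork of two nodes at one end (D_6), so the type is D_6 (the algebra so(12)).

D_6 (so(12))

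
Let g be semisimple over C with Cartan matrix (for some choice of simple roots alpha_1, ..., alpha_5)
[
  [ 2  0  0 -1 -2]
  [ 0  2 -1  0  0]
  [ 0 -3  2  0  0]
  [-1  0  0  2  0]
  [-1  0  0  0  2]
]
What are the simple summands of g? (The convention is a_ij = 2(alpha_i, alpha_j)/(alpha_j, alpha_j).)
B_3 + G_2

The diagram associated to this matrix has two connected components: the simple roots {alpha_1, alpha_4, alpha_5} form a chain of 3 nodes with a double edge at one end; the terminal node there is the unique short simple root (B_3), and {alpha_2, alpha_3} form two nodes joined by a triple edge (G_2). A semisimple Lie algebra decomposes uniquely as the direct sum of simple ideals, one per connected component of its Dynkin diagram, so g ≅ B_3 ⊕ G_2 (dimension 21 + 14 = 35).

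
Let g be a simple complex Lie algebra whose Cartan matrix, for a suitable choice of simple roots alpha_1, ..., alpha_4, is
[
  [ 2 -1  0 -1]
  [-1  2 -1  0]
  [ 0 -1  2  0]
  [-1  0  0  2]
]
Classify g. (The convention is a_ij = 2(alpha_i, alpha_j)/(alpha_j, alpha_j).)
A_4

The matrix has rank 4 with 2's on the diagonal. Reading the off-diagonal entries as Dynkin edges (a single edge where a_ij = a_ji = -1; a double or triple edge where a_ij * a_ji = 2 or 3), the diagram is a chain of 4 nodes with single edges (A_4). One simple-root ordering that puts it in standard form is (alpha_4, alpha_1, alpha_2, alpha_3). So the algebra is type A_4, i.e. sl(5).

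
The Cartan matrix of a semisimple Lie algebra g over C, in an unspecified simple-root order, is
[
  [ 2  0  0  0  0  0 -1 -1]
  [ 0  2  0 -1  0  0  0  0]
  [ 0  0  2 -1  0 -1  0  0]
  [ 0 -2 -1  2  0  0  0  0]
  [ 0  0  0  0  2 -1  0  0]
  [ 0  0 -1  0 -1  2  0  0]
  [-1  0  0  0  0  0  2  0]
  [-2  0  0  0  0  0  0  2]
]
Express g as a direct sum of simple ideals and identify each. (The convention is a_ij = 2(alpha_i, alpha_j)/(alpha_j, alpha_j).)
The diagram associated to this matrix has two connected components: the simple roots {alpha_2, alpha_3, alpha_4, alpha_5, alpha_6} form a chain of 5 nodes with a double edge at one end; the terminal node there is the unique short simple root (B_5), and {alpha_1, alpha_7, alpha_8} form a chain of 3 nodes with a double edge at one end; the terminal node there is the unique long simple root (C_3). A semisimple Lie algebra decomposes uniquely as the direct sum of simple ideals, one per connected component of its Dynkin diagram, so g ≅ B_5 ⊕ C_3 (dimension 55 + 21 = 76).

B_5 (so(11)) ⊕ C_3 (sp(6))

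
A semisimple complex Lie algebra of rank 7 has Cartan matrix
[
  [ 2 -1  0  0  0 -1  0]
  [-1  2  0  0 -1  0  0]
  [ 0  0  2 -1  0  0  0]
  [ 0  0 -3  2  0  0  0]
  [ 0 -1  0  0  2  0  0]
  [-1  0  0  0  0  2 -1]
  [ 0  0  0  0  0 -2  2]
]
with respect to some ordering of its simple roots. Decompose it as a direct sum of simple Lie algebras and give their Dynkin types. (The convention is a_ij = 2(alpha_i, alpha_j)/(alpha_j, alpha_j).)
The diagram associated to this matrix has two connected components: the simple roots {alpha_1, alpha_2, alpha_5, alpha_6, alpha_7} form a chain of 5 nodes with a double edge at one end; the terminal node there is the unique long simple root (C_5), and {alpha_3, alpha_4} form two nodes joined by a triple edge (G_2). A semisimple Lie algebra decomposes uniquely as the direct sum of simple ideals, one per connected component of its Dynkin diagram, so g ≅ C_5 ⊕ G_2 (dimension 55 + 14 = 69).

C5 + G2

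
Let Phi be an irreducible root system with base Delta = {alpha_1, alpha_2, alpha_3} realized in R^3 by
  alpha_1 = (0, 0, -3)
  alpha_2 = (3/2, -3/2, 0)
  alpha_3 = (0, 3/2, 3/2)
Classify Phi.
Compute the Cartan integers a_ij = 2(alpha_i, alpha_j)/(alpha_j, alpha_j); the resulting 3x3 Cartan matrix is
[[2, 0, -2], [0, 2, -1], [-1, -1, 2]].
The roots have two lengths (squared-length ratio 2:1); the short ones are alpha_{2,3}. The associated Dynkin diagram is a chain of 3 nodes with a double edge at one end; the terminal node there is the unique long simple root (C_3), so the type is C_3 (the algebra sp(6)).

type C_3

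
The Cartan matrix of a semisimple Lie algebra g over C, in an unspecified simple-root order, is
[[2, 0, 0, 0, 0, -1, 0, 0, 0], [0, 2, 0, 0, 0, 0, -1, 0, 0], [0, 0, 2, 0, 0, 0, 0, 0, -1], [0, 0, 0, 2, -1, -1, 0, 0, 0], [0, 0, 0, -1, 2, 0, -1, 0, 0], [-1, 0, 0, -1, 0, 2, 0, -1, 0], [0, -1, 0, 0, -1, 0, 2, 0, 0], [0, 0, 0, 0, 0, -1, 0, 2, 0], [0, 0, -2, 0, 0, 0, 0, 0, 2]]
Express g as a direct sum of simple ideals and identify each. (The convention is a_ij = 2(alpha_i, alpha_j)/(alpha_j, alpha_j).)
B2 + D7

The diagram associated to this matrix has two connected components: the simple roots {alpha_3, alpha_9} form a chain of 2 nodes with a double edge at one end; the terminal node there is the unique short simple root (B_2), and {alpha_1, alpha_2, alpha_4, alpha_5, alpha_6, alpha_7, alpha_8} form a chain of 5 nodes with a fork of two nodes at one end (D_7). A semisimple Lie algebra decomposes uniquely as the direct sum of simple ideals, one per connected component of its Dynkin diagram, so g ≅ B_2 ⊕ D_7 (dimension 10 + 91 = 101).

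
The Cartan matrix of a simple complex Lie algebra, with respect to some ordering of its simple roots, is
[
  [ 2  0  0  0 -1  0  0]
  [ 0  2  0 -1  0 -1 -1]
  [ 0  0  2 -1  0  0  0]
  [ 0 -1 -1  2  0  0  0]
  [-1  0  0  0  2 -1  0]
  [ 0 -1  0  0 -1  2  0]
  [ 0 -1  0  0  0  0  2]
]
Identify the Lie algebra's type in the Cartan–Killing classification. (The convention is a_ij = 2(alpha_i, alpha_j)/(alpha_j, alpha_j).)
E_7

The matrix has rank 7 with 2's on the diagonal. Reading the off-diagonal entries as Dynkin edges (a single edge where a_ij = a_ji = -1; a double or triple edge where a_ij * a_ji = 2 or 3), the diagram is a chain of 6 nodes with one extra node attached to the third node from one end (E_7). One simple-root ordering that puts it in standard form is (alpha_3, alpha_7, alpha_4, alpha_2, alpha_6, alpha_5, alpha_1). So the algebra is type E_7.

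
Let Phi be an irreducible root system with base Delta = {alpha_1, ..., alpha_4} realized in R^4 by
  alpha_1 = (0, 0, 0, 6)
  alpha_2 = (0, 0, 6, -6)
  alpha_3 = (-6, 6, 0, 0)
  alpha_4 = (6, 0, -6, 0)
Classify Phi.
Compute the Cartan integers a_ij = 2(alpha_i, alpha_j)/(alpha_j, alpha_j); the resulting 4x4 Cartan matrix is
[[2, -1, 0, 0], [-2, 2, 0, -1], [0, 0, 2, -1], [0, -1, -1, 2]].
The roots have two lengths (squared-length ratio 2:1); the short ones are alpha_{1}. The associated Dynkin diagram is a chain of 4 nodes with a double edge at one end; the terminal node there is the unique short simple root (B_4), so the type is B_4 (the algebra so(9)).

B_4 (so(9))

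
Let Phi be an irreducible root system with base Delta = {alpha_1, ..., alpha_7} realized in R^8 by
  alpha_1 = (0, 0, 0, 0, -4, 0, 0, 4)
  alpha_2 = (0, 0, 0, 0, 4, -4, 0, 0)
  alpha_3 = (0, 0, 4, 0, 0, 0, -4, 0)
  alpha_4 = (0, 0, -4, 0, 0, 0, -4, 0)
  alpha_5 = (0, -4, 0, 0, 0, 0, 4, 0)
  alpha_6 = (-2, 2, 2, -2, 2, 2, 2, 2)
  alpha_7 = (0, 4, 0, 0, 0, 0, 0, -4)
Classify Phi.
Compute the Cartan integers a_ij = 2(alpha_i, alpha_j)/(alpha_j, alpha_j); the resulting 7x7 Cartan matrix is
[[2, -1, 0, 0, 0, 0, -1], [-1, 2, 0, 0, 0, 0, 0], [0, 0, 2, 0, -1, 0, 0], [0, 0, 0, 2, -1, -1, 0], [0, 0, -1, -1, 2, 0, -1], [0, 0, 0, -1, 0, 2, 0], [-1, 0, 0, 0, -1, 0, 2]].
All simple roots have the same length, so the diagram is simply laced. The associated Dynkin diagram is a chain of 6 nodes with one extra node attached to the third node from one end (E_7), so the type is E_7.

E_7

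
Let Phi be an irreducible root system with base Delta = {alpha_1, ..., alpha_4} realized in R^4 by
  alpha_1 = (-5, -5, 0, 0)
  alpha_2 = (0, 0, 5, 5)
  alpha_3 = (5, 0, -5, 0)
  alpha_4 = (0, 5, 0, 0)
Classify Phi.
B4

Compute the Cartan integers a_ij = 2(alpha_i, alpha_j)/(alpha_j, alpha_j); the resulting 4x4 Cartan matrix is
[[2, 0, -1, -2], [0, 2, -1, 0], [-1, -1, 2, 0], [-1, 0, 0, 2]].
The roots have two lengths (squared-length ratio 2:1); the short ones are alpha_{4}. The associated Dynkin diagram is a chain of 4 nodes with a double edge at one end; the terminal node there is the unique short simple root (B_4), so the type is B_4 (the algebra so(9)).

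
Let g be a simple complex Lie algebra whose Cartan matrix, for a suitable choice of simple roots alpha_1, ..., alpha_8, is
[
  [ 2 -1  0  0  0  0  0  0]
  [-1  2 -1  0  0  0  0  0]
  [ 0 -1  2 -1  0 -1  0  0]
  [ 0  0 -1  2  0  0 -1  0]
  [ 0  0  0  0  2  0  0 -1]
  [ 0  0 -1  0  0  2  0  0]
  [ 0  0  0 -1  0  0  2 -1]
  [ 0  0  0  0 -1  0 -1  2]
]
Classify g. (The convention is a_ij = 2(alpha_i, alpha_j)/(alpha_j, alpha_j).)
E_8

The matrix has rank 8 with 2's on the diagonal. Reading the off-diagonal entries as Dynkin edges (a single edge where a_ij = a_ji = -1; a double or triple edge where a_ij * a_ji = 2 or 3), the diagram is a chain of 7 nodes with one extra node attached to the third node from one end (E_8). One simple-root ordering that puts it in standard form is (alpha_1, alpha_6, alpha_2, alpha_3, alpha_4, alpha_7, alpha_8, alpha_5). So the algebra is type E_8.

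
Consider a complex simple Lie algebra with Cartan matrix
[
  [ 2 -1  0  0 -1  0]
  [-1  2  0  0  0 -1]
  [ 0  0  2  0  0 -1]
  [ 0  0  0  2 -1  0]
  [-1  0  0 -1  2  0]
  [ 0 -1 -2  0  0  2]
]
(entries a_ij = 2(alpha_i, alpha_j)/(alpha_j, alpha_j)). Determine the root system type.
The matrix has rank 6 with 2's on the diagonal. Reading the off-diagonal entries as Dynkin edges (a single edge where a_ij = a_ji = -1; a double or triple edge where a_ij * a_ji = 2 or 3), the diagram is a chain of 6 nodes with a double edge at one end; the terminal node there is the unique short simple root (B_6). One simple-root ordering that puts it in standard form is (alpha_4, alpha_5, alpha_1, alpha_2, alpha_6, alpha_3). So the algebra is type B_6, i.e. so(13).

type B_6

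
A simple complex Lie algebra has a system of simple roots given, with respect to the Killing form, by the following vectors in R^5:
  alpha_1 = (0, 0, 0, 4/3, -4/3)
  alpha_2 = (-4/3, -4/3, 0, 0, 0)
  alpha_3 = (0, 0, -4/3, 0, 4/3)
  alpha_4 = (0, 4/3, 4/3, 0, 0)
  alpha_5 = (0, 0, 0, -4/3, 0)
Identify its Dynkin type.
Compute the Cartan integers a_ij = 2(alpha_i, alpha_j)/(alpha_j, alpha_j); the resulting 5x5 Cartan matrix is
[[2, 0, -1, 0, -2], [0, 2, 0, -1, 0], [-1, 0, 2, -1, 0], [0, -1, -1, 2, 0], [-1, 0, 0, 0, 2]].
The roots have two lengths (squared-length ratio 2:1); the short ones are alpha_{5}. The associated Dynkin diagram is a chain of 5 nodes with a double edge at one end; the terminal node there is the unique short simple root (B_5), so the type is B_5 (the algebra so(11)).

B_5 (so(11))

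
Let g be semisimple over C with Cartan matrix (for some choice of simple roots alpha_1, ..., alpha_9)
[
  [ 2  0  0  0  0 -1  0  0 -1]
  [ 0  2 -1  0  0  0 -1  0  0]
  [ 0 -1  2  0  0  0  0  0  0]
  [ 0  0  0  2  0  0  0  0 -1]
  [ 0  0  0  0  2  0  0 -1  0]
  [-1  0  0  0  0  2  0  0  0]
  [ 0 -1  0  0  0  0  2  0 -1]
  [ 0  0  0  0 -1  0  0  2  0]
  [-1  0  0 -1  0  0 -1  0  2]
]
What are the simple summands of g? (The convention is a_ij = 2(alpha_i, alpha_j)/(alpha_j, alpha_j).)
The diagram associated to this matrix has two connected components: the simple roots {alpha_5, alpha_8} form a chain of 2 nodes with single edges (A_2), and {alpha_1, alpha_2, alpha_3, alpha_4, alpha_6, alpha_7, alpha_9} form a chain of 6 nodes with one extra node attached to the third node from one end (E_7). A semisimple Lie algebra decomposes uniquely as the direct sum of simple ideals, one per connected component of its Dynkin diagram, so g ≅ A_2 ⊕ E_7 (dimension 8 + 133 = 141).

A_2 ⊕ E_7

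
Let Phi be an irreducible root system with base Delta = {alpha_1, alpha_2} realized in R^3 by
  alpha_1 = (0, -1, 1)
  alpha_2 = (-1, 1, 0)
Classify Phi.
Compute the Cartan integers a_ij = 2(alpha_i, alpha_j)/(alpha_j, alpha_j); the resulting 2x2 Cartan matrix is
[[2, -1], [-1, 2]].
All simple roots have the same length, so the diagram is simply laced. The associated Dynkin diagram is a chain of 2 nodes with single edges (A_2), so the type is A_2 (the algebra sl(3)).

type A_2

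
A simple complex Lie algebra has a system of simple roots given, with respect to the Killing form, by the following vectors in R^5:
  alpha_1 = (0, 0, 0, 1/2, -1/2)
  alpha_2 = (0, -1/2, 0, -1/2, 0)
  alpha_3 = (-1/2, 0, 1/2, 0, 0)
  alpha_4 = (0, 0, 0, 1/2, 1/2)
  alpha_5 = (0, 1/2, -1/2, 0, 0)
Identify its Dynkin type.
Compute the Cartan integers a_ij = 2(alpha_i, alpha_j)/(alpha_j, alpha_j); the resulting 5x5 Cartan matrix is
[[2, -1, 0, 0, 0], [-1, 2, 0, -1, -1], [0, 0, 2, 0, -1], [0, -1, 0, 2, 0], [0, -1, -1, 0, 2]].
All simple roots have the same length, so the diagram is simply laced. The associated Dynkin diagram is a chain of 3 nodes with a fork of two nodes at one end (D_5), so the type is D_5 (the algebra so(10)).

type D_5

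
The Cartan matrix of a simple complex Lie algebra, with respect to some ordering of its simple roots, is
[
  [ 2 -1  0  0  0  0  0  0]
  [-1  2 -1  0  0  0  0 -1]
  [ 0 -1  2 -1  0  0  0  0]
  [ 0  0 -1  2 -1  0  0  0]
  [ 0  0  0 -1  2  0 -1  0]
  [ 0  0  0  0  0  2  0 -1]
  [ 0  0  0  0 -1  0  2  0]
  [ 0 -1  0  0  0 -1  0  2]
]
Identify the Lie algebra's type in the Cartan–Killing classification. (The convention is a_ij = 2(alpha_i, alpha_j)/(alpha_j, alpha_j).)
E_8

The matrix has rank 8 with 2's on the diagonal. Reading the off-diagonal entries as Dynkin edges (a single edge where a_ij = a_ji = -1; a double or triple edge where a_ij * a_ji = 2 or 3), the diagram is a chain of 7 nodes with one extra node attached to the third node from one end (E_8). One simple-root ordering that puts it in standard form is (alpha_6, alpha_1, alpha_8, alpha_2, alpha_3, alpha_4, alpha_5, alpha_7). So the algebra is type E_8.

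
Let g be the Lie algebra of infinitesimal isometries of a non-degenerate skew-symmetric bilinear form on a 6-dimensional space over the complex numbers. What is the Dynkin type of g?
C3

This is sp(6), which has dimension 6(6+1)/2 = 21 and rank 6/2 = 3. In the classification of classical Lie algebras, the symplectic algebra sp(2n) has type C_n; here n = 3, so the Dynkin diagram is a chain of 3 nodes with a double edge at one end; the terminal node there is the unique long simple root (C_3). Hence the type is C_3.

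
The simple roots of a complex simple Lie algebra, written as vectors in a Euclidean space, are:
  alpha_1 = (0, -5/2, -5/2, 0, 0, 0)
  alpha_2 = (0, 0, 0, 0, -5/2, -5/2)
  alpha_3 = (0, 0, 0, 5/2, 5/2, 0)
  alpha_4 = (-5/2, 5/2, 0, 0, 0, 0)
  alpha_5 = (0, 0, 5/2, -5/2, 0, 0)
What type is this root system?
Compute the Cartan integers a_ij = 2(alpha_i, alpha_j)/(alpha_j, alpha_j); the resulting 5x5 Cartan matrix is
[[2, 0, 0, -1, -1], [0, 2, -1, 0, 0], [0, -1, 2, 0, -1], [-1, 0, 0, 2, 0], [-1, 0, -1, 0, 2]].
All simple roots have the same length, so the diagram is simply laced. The associated Dynkin diagram is a chain of 5 nodes with single edges (A_5), so the type is A_5 (the algebra sl(6)).

type A_5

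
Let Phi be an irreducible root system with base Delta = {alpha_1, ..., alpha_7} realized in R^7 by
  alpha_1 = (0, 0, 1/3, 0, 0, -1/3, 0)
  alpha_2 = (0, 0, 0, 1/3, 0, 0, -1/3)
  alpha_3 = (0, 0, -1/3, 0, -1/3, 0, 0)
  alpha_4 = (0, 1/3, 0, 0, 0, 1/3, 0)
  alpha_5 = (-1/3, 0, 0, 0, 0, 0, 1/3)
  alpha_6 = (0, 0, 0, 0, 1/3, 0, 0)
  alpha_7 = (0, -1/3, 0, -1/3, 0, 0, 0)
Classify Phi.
Compute the Cartan integers a_ij = 2(alpha_i, alpha_j)/(alpha_j, alpha_j); the resulting 7x7 Cartan matrix is
[[2, 0, -1, -1, 0, 0, 0], [0, 2, 0, 0, -1, 0, -1], [-1, 0, 2, 0, 0, -2, 0], [-1, 0, 0, 2, 0, 0, -1], [0, -1, 0, 0, 2, 0, 0], [0, 0, -1, 0, 0, 2, 0], [0, -1, 0, -1, 0, 0, 2]].
The roots have two lengths (squared-length ratio 2:1); the short ones are alpha_{6}. The associated Dynkin diagram is a chain of 7 nodes with a double edge at one end; the terminal node there is the unique short simple root (B_7), so the type is B_7 (the algebra so(15)).

type B_7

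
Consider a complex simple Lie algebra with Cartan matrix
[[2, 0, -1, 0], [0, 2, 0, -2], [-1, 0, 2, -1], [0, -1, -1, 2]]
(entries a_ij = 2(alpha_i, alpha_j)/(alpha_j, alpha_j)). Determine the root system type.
The matrix has rank 4 with 2's on the diagonal. Reading the off-diagonal entries as Dynkin edges (a single edge where a_ij = a_ji = -1; a double or triple edge where a_ij * a_ji = 2 or 3), the diagram is a chain of 4 nodes with a double edge at one end; the terminal node there is the unique long simple root (C_4). One simple-root ordering that puts it in standard form is (alpha_1, alpha_3, alpha_4, alpha_2). So the algebra is type C_4, i.e. sp(8).

C_4 (sp(8))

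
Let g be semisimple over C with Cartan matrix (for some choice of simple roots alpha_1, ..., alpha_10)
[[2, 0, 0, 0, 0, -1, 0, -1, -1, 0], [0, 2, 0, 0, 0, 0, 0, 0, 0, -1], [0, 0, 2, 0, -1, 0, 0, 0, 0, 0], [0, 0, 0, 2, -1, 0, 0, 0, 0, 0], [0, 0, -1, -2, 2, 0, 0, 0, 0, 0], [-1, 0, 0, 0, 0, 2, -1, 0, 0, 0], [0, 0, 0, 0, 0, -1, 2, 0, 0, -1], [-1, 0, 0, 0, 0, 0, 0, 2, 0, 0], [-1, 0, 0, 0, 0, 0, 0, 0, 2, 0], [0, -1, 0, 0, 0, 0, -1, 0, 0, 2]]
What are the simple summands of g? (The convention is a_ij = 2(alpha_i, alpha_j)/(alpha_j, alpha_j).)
The diagram associated to this matrix has two connected components: the simple roots {alpha_3, alpha_4, alpha_5} form a chain of 3 nodes with a double edge at one end; the terminal node there is the unique short simple root (B_3), and {alpha_1, alpha_2, alpha_6, alpha_7, alpha_8, alpha_9, alpha_10} form a chain of 5 nodes with a fork of two nodes at one end (D_7). A semisimple Lie algebra decomposes uniquely as the direct sum of simple ideals, one per connected component of its Dynkin diagram, so g ≅ B_3 ⊕ D_7 (dimension 21 + 91 = 112).

B_3 ⊕ D_7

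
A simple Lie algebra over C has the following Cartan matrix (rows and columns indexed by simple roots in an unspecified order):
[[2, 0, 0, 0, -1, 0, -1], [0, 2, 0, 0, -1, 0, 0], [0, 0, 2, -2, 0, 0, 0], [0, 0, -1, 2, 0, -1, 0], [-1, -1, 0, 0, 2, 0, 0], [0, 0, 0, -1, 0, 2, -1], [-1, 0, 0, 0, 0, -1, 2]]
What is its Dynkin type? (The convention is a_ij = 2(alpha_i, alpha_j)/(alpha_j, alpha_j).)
type C_7

The matrix has rank 7 with 2's on the diagonal. Reading the off-diagonal entries as Dynkin edges (a single edge where a_ij = a_ji = -1; a double or triple edge where a_ij * a_ji = 2 or 3), the diagram is a chain of 7 nodes with a double edge at one end; the terminal node there is the unique long simple root (C_7). One simple-root ordering that puts it in standard form is (alpha_2, alpha_5, alpha_1, alpha_7, alpha_6, alpha_4, alpha_3). So the algebra is type C_7, i.e. sp(14).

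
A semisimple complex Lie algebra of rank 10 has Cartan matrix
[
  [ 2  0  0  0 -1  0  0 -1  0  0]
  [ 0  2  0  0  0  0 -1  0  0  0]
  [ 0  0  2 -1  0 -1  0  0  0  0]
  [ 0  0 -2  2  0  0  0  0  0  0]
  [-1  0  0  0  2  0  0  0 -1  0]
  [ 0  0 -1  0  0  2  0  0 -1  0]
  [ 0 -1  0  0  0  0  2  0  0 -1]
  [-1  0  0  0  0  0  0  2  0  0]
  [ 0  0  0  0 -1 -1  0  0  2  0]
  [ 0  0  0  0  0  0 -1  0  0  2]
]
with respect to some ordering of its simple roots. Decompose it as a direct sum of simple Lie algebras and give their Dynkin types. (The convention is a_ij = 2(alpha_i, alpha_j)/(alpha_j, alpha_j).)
The diagram associated to this matrix has two connected components: the simple roots {alpha_2, alpha_7, alpha_10} form a chain of 3 nodes with single edges (A_3), and {alpha_1, alpha_3, alpha_4, alpha_5, alpha_6, alpha_8, alpha_9} form a chain of 7 nodes with a double edge at one end; the terminal node there is the unique long simple root (C_7). A semisimple Lie algebra decomposes uniquely as the direct sum of simple ideals, one per connected component of its Dynkin diagram, so g ≅ A_3 ⊕ C_7 (dimension 15 + 105 = 120).

A_3 (sl(4)) + C_7 (sp(14))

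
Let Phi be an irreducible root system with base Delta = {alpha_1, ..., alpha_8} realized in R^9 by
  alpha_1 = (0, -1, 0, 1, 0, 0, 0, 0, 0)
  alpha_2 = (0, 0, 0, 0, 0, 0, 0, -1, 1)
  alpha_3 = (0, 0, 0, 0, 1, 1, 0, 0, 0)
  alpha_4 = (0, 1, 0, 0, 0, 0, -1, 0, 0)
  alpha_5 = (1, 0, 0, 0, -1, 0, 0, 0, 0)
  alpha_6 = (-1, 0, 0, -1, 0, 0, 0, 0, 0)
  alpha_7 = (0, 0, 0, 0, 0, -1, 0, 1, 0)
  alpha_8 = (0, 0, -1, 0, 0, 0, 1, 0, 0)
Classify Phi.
Compute the Cartan integers a_ij = 2(alpha_i, alpha_j)/(alpha_j, alpha_j); the resulting 8x8 Cartan matrix is
[[2, 0, 0, -1, 0, -1, 0, 0], [0, 2, 0, 0, 0, 0, -1, 0], [0, 0, 2, 0, -1, 0, -1, 0], [-1, 0, 0, 2, 0, 0, 0, -1], [0, 0, -1, 0, 2, -1, 0, 0], [-1, 0, 0, 0, -1, 2, 0, 0], [0, -1, -1, 0, 0, 0, 2, 0], [0, 0, 0, -1, 0, 0, 0, 2]].
All simple roots have the same length, so the diagram is simply laced. The associated Dynkin diagram is a chain of 8 nodes with single edges (A_8), so the type is A_8 (the algebra sl(9)).

type A_8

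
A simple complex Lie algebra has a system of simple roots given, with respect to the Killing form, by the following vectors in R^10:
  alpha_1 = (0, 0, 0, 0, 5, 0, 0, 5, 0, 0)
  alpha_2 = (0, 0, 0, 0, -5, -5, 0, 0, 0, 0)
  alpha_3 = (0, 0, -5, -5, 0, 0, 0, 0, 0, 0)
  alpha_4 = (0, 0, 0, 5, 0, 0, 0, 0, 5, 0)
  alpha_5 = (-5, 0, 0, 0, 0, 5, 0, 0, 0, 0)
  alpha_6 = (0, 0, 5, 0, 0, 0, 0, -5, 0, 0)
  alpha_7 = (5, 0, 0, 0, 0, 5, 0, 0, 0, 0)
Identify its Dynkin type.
D_7 (so(14))

Compute the Cartan integers a_ij = 2(alpha_i, alpha_j)/(alpha_j, alpha_j); the resulting 7x7 Cartan matrix is
[[2, -1, 0, 0, 0, -1, 0], [-1, 2, 0, 0, -1, 0, -1], [0, 0, 2, -1, 0, -1, 0], [0, 0, -1, 2, 0, 0, 0], [0, -1, 0, 0, 2, 0, 0], [-1, 0, -1, 0, 0, 2, 0], [0, -1, 0, 0, 0, 0, 2]].
All simple roots have the same length, so the diagram is simply laced. The associated Dynkin diagram is a chain of 5 nodes with a fork of two nodes at one end (D_7), so the type is D_7 (the algebra so(14)).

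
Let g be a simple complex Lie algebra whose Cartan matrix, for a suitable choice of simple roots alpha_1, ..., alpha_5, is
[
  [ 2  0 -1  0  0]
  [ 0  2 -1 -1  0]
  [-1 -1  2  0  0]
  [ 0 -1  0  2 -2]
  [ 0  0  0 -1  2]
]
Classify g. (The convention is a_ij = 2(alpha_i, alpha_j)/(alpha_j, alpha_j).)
B_5

The matrix has rank 5 with 2's on the diagonal. Reading the off-diagonal entries as Dynkin edges (a single edge where a_ij = a_ji = -1; a double or triple edge where a_ij * a_ji = 2 or 3), the diagram is a chain of 5 nodes with a double edge at one end; the terminal node there is the unique short simple root (B_5). One simple-root ordering that puts it in standard form is (alpha_1, alpha_3, alpha_2, alpha_4, alpha_5). So the algebra is type B_5, i.e. so(11).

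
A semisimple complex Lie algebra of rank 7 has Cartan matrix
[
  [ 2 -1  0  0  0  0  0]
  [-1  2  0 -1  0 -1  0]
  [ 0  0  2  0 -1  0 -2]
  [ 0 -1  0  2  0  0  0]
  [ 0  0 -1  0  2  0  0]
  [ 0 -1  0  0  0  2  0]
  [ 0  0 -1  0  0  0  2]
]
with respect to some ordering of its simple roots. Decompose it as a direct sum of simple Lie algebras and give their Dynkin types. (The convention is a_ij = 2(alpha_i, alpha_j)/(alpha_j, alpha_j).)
B_3 (so(7)) ⊕ D_4 (so(8))

The diagram associated to this matrix has two connected components: the simple roots {alpha_3, alpha_5, alpha_7} form a chain of 3 nodes with a double edge at one end; the terminal node there is the unique short simple root (B_3), and {alpha_1, alpha_2, alpha_4, alpha_6} form a chain of 2 nodes with a fork of two nodes at one end (D_4). A semisimple Lie algebra decomposes uniquely as the direct sum of simple ideals, one per connected component of its Dynkin diagram, so g ≅ B_3 ⊕ D_4 (dimension 21 + 28 = 49).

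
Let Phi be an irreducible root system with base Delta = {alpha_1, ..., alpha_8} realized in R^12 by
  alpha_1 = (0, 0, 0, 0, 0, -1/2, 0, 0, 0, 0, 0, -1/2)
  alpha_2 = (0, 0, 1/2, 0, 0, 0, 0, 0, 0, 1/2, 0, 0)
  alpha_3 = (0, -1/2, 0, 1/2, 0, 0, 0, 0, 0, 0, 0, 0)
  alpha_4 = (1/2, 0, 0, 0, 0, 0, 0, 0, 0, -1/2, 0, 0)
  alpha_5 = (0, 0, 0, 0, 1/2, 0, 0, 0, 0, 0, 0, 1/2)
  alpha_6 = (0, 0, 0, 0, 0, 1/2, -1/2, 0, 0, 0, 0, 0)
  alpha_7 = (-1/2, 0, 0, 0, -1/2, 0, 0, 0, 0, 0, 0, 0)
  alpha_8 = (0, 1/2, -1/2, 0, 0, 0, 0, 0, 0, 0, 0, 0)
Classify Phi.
Compute the Cartan integers a_ij = 2(alpha_i, alpha_j)/(alpha_j, alpha_j); the resulting 8x8 Cartan matrix is
[[2, 0, 0, 0, -1, -1, 0, 0], [0, 2, 0, -1, 0, 0, 0, -1], [0, 0, 2, 0, 0, 0, 0, -1], [0, -1, 0, 2, 0, 0, -1, 0], [-1, 0, 0, 0, 2, 0, -1, 0], [-1, 0, 0, 0, 0, 2, 0, 0], [0, 0, 0, -1, -1, 0, 2, 0], [0, -1, -1, 0, 0, 0, 0, 2]].
All simple roots have the same length, so the diagram is simply laced. The associated Dynkin diagram is a chain of 8 nodes with single edges (A_8), so the type is A_8 (the algebra sl(9)).

type A_8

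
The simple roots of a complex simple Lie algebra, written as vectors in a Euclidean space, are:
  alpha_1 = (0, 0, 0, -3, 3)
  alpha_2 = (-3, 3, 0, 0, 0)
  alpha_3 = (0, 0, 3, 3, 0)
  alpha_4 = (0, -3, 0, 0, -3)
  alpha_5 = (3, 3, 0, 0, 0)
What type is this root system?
Compute the Cartan integers a_ij = 2(alpha_i, alpha_j)/(alpha_j, alpha_j); the resulting 5x5 Cartan matrix is
[[2, 0, -1, -1, 0], [0, 2, 0, -1, 0], [-1, 0, 2, 0, 0], [-1, -1, 0, 2, -1], [0, 0, 0, -1, 2]].
All simple roots have the same length, so the diagram is simply laced. The associated Dynkin diagram is a chain of 3 nodes with a fork of two nodes at one end (D_5), so the type is D_5 (the algebra so(10)).

type D_5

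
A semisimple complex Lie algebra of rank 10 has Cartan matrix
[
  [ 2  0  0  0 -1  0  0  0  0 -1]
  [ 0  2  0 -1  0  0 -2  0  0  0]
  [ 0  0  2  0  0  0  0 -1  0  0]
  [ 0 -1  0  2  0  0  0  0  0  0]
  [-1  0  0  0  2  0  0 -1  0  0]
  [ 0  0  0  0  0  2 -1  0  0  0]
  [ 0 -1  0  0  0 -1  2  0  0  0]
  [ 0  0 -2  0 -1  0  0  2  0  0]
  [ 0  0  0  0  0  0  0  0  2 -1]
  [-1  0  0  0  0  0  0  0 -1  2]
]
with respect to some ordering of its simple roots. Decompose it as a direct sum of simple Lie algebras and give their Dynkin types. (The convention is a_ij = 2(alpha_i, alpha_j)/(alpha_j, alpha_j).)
The diagram associated to this matrix has two connected components: the simple roots {alpha_1, alpha_3, alpha_5, alpha_8, alpha_9, alpha_10} form a chain of 6 nodes with a double edge at one end; the terminal node there is the unique short simple root (B_6), and {alpha_2, alpha_4, alpha_6, alpha_7} form a chain of 4 nodes with a double edge between the middle two (F_4). A semisimple Lie algebra decomposes uniquely as the direct sum of simple ideals, one per connected component of its Dynkin diagram, so g ≅ B_6 ⊕ F_4 (dimension 78 + 52 = 130).

B6 + F4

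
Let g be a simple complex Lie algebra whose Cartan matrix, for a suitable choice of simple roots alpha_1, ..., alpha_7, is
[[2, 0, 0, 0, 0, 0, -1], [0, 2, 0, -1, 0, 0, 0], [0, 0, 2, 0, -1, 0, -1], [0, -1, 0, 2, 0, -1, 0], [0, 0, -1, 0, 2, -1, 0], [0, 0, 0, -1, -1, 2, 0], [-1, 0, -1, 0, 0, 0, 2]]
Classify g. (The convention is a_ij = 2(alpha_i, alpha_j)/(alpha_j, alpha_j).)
A_7

The matrix has rank 7 with 2's on the diagonal. Reading the off-diagonal entries as Dynkin edges (a single edge where a_ij = a_ji = -1; a double or triple edge where a_ij * a_ji = 2 or 3), the diagram is a chain of 7 nodes with single edges (A_7). One simple-root ordering that puts it in standard form is (alpha_2, alpha_4, alpha_6, alpha_5, alpha_3, alpha_7, alpha_1). So the algebra is type A_7, i.e. sl(8).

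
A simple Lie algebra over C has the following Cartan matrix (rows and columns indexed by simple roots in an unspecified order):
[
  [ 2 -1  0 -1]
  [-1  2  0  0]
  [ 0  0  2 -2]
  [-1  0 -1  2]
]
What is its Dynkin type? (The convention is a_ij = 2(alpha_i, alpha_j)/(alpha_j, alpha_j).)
The matrix has rank 4 with 2's on the diagonal. Reading the off-diagonal entries as Dynkin edges (a single edge where a_ij = a_ji = -1; a double or triple edge where a_ij * a_ji = 2 or 3), the diagram is a chain of 4 nodes with a double edge at one end; the terminal node there is the unique long simple root (C_4). One simple-root ordering that puts it in standard form is (alpha_2, alpha_1, alpha_4, alpha_3). So the algebra is type C_4, i.e. sp(8).

type C_4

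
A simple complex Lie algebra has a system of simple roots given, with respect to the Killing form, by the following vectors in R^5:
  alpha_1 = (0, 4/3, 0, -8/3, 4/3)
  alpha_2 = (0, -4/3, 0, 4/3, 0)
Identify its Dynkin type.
Compute the Cartan integers a_ij = 2(alpha_i, alpha_j)/(alpha_j, alpha_j); the resulting 2x2 Cartan matrix is
[[2, -3], [-1, 2]].
The roots have two lengths (squared-length ratio 3:1); the short ones are alpha_{2}. The associated Dynkin diagram is two nodes joined by a triple edge (G_2), so the type is G_2.

type G_2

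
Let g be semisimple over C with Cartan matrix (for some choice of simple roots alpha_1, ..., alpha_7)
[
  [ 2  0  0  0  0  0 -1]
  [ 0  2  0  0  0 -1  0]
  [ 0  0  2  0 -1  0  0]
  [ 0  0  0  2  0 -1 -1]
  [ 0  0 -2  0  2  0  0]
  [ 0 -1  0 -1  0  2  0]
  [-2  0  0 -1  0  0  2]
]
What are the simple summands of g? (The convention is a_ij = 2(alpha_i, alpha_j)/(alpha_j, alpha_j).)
The diagram associated to this matrix has two connected components: the simple roots {alpha_3, alpha_5} form a chain of 2 nodes with a double edge at one end; the terminal node there is the unique short simple root (B_2), and {alpha_1, alpha_2, alpha_4, alpha_6, alpha_7} form a chain of 5 nodes with a double edge at one end; the terminal node there is the unique short simple root (B_5). A semisimple Lie algebra decomposes uniquely as the direct sum of simple ideals, one per connected component of its Dynkin diagram, so g ≅ B_2 ⊕ B_5 (dimension 10 + 55 = 65).

B2 + B5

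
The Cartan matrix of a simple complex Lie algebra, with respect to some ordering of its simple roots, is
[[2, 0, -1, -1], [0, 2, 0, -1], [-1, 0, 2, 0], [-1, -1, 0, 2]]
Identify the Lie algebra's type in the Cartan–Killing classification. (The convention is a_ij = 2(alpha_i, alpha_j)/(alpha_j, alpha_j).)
A_4

The matrix has rank 4 with 2's on the diagonal. Reading the off-diagonal entries as Dynkin edges (a single edge where a_ij = a_ji = -1; a double or triple edge where a_ij * a_ji = 2 or 3), the diagram is a chain of 4 nodes with single edges (A_4). One simple-root ordering that puts it in standard form is (alpha_3, alpha_1, alpha_4, alpha_2). So the algebra is type A_4, i.e. sl(5).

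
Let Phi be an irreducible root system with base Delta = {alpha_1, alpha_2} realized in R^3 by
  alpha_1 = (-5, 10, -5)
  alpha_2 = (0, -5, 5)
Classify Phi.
G2

Compute the Cartan integers a_ij = 2(alpha_i, alpha_j)/(alpha_j, alpha_j); the resulting 2x2 Cartan matrix is
[[2, -3], [-1, 2]].
The roots have two lengths (squared-length ratio 3:1); the short ones are alpha_{2}. The associated Dynkin diagram is two nodes joined by a triple edge (G_2), so the type is G_2.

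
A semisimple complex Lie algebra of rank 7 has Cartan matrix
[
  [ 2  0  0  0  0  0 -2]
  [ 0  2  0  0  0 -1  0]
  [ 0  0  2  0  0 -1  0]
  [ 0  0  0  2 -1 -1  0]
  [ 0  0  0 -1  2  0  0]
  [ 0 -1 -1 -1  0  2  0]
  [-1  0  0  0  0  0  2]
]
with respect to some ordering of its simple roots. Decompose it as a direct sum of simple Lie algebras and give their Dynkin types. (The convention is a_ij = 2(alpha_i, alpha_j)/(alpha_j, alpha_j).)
B_2 (so(5)) + D_5 (so(10))

The diagram associated to this matrix has two connected components: the simple roots {alpha_1, alpha_7} form a chain of 2 nodes with a double edge at one end; the terminal node there is the unique short simple root (B_2), and {alpha_2, alpha_3, alpha_4, alpha_5, alpha_6} form a chain of 3 nodes with a fork of two nodes at one end (D_5). A semisimple Lie algebra decomposes uniquely as the direct sum of simple ideals, one per connected component of its Dynkin diagram, so g ≅ B_2 ⊕ D_5 (dimension 10 + 45 = 55).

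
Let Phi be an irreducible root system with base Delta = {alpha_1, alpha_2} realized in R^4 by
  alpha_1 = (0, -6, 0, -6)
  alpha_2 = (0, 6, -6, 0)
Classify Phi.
type A_2

Compute the Cartan integers a_ij = 2(alpha_i, alpha_j)/(alpha_j, alpha_j); the resulting 2x2 Cartan matrix is
[[2, -1], [-1, 2]].
All simple roots have the same length, so the diagram is simply laced. The associated Dynkin diagram is a chain of 2 nodes with single edges (A_2), so the type is A_2 (the algebra sl(3)).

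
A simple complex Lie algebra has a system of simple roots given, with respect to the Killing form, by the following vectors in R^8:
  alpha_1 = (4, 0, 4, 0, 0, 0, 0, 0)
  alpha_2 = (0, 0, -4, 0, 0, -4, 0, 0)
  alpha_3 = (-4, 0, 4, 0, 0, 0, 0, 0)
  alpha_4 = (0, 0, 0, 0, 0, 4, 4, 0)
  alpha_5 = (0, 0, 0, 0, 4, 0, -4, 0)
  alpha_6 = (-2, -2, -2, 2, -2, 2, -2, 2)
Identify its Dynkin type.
type E_6

Compute the Cartan integers a_ij = 2(alpha_i, alpha_j)/(alpha_j, alpha_j); the resulting 6x6 Cartan matrix is
[[2, -1, 0, 0, 0, -1], [-1, 2, -1, -1, 0, 0], [0, -1, 2, 0, 0, 0], [0, -1, 0, 2, -1, 0], [0, 0, 0, -1, 2, 0], [-1, 0, 0, 0, 0, 2]].
All simple roots have the same length, so the diagram is simply laced. The associated Dynkin diagram is a chain of 5 nodes with one extra node attached to the third node from one end (E_6), so the type is E_6.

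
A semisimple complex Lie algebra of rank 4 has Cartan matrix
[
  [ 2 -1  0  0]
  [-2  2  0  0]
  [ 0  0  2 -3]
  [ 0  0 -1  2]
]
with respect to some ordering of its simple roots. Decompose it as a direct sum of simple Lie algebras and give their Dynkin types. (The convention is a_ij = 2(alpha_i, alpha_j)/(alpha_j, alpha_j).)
The diagram associated to this matrix has two connected components: the simple roots {alpha_1, alpha_2} form a chain of 2 nodes with a double edge at one end; the terminal node there is the unique short simple root (B_2), and {alpha_3, alpha_4} form two nodes joined by a triple edge (G_2). A semisimple Lie algebra decomposes uniquely as the direct sum of simple ideals, one per connected component of its Dynkin diagram, so g ≅ B_2 ⊕ G_2 (dimension 10 + 14 = 24).

B2 ⊕ G2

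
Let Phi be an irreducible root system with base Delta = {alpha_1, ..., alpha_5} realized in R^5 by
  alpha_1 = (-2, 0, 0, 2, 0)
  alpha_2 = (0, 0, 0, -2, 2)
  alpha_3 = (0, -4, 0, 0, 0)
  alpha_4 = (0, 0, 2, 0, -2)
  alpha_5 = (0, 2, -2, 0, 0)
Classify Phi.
Compute the Cartan integers a_ij = 2(alpha_i, alpha_j)/(alpha_j, alpha_j); the resulting 5x5 Cartan matrix is
[[2, -1, 0, 0, 0], [-1, 2, 0, -1, 0], [0, 0, 2, 0, -2], [0, -1, 0, 2, -1], [0, 0, -1, -1, 2]].
The roots have two lengths (squared-length ratio 2:1); the short ones are alpha_{1,2,4,5}. The associated Dynkin diagram is a chain of 5 nodes with a double edge at one end; the terminal node there is the unique long simple root (C_5), so the type is C_5 (the algebra sp(10)).

C5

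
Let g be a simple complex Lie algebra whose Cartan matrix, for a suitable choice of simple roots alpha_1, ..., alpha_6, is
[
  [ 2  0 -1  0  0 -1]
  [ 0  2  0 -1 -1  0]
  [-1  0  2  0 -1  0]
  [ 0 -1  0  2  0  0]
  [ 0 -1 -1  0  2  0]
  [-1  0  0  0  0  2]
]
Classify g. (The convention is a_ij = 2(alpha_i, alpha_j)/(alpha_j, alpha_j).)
The matrix has rank 6 with 2's on the diagonal. Reading the off-diagonal entries as Dynkin edges (a single edge where a_ij = a_ji = -1; a double or triple edge where a_ij * a_ji = 2 or 3), the diagram is a chain of 6 nodes with single edges (A_6). One simple-root ordering that puts it in standard form is (alpha_4, alpha_2, alpha_5, alpha_3, alpha_1, alpha_6). So the algebra is type A_6, i.e. sl(7).

A6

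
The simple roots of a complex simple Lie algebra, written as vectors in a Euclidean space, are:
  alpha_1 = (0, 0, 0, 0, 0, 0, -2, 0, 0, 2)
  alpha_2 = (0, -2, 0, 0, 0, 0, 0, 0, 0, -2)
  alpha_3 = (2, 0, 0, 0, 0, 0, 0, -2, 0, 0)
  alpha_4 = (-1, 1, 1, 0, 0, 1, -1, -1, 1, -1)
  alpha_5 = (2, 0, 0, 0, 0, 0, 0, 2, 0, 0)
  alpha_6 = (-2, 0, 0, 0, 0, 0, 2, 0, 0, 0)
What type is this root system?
Compute the Cartan integers a_ij = 2(alpha_i, alpha_j)/(alpha_j, alpha_j); the resulting 6x6 Cartan matrix is
[[2, -1, 0, 0, 0, -1], [-1, 2, 0, 0, 0, 0], [0, 0, 2, 0, 0, -1], [0, 0, 0, 2, -1, 0], [0, 0, 0, -1, 2, -1], [-1, 0, -1, 0, -1, 2]].
All simple roots have the same length, so the diagram is simply laced. The associated Dynkin diagram is a chain of 5 nodes with one extra node attached to the third node from one end (E_6), so the type is E_6.

E_6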